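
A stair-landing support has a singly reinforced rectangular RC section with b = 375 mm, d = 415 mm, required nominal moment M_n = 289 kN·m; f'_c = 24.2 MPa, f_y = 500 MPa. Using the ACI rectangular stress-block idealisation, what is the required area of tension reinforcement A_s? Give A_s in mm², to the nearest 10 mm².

With M_n = 0.85 f'_c a b (d − a/2), solve the quadratic for a:
a = d − √(d² − 2M_n/(0.85 f'_c b)) = 415 − √(415² − 2 × 289×10⁶/(0.85 × 24.2 × 375)) = 103.08 mm.
A_s = 0.85 f'_c a b / f_y = 0.85 × 24.2 × 103.08 × 375 / 500 = 1590.3 mm².

A_s ≈ 1590 mm²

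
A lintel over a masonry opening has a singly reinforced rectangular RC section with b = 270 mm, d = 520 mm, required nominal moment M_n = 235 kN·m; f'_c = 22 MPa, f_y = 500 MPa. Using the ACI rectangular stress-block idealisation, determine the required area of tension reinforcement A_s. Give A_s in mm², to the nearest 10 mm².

With M_n = 0.85 f'_c a b (d − a/2), solve the quadratic for a:
a = d − √(d² − 2M_n/(0.85 f'_c b)) = 520 − √(520² − 2 × 235×10⁶/(0.85 × 22 × 270)) = 98.92 mm.
A_s = 0.85 f'_c a b / f_y = 0.85 × 22 × 98.92 × 270 / 500 = 998.9 mm².

A_s ≈ 1000 mm²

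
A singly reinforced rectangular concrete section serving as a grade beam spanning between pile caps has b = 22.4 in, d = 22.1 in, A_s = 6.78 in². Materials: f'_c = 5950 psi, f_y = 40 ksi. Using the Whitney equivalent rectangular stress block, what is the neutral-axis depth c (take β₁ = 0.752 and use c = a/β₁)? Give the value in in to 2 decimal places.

T = A_s f_y = 6.78 × 40 = 271.2 kips.
a = T/(0.85 f'_c b) = 271.2/(0.85 × 5.95 × 22.4) = 2.3939 in.
With β₁ = 0.752, c = a/β₁ = 2.3939/0.752 = 3.18 in.

c ≈ 3.18 in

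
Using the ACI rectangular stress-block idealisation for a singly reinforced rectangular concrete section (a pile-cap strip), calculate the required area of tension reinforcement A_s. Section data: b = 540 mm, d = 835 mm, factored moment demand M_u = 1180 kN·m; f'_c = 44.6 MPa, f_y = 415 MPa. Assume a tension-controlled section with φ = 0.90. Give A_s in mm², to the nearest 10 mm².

M_n = M_u/φ = 1180/0.90 = 1311.11 kN·m.
With M_n = 0.85 f'_c a b (d − a/2), solve the quadratic for a:
a = d − √(d² − 2M_n/(0.85 f'_c b)) = 835 − √(835² − 2 × 1311.11×10⁶/(0.85 × 44.6 × 540)) = 80.59 mm.
A_s = 0.85 f'_c a b / f_y = 0.85 × 44.6 × 80.59 × 540 / 415 = 3975.4 mm².

A_s ≈ 3980 mm²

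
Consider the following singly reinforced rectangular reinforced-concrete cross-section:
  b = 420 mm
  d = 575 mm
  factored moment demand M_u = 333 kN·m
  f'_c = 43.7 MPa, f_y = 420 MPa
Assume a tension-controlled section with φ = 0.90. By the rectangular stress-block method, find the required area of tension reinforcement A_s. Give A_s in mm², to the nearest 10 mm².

A_s ≈ 1590 mm²

M_n = M_u/φ = 333/0.90 = 370 kN·m.
With M_n = 0.85 f'_c a b (d − a/2), solve the quadratic for a:
a = d − √(d² − 2M_n/(0.85 f'_c b)) = 575 − √(575² − 2 × 370×10⁶/(0.85 × 43.7 × 420)) = 42.84 mm.
A_s = 0.85 f'_c a b / f_y = 0.85 × 43.7 × 42.84 × 420 / 420 = 1591.3 mm².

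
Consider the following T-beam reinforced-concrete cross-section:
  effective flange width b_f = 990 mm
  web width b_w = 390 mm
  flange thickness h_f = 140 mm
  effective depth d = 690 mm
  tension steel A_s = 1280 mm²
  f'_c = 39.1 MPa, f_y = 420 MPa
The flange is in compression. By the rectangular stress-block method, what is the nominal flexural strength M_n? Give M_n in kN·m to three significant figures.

M_n ≈ 367 kN·m

Tension: T = A_s f_y = 1280 × 420 = 537600 N.
Try a within the flange: a = T/(0.85 f'_c b_f) = 537600/(0.85 × 39.1 × 990) = 16.34 mm.
Since a = 16.34 ≤ h_f = 140 mm, the stress block lies entirely in the flange; analyse as a rectangular beam of width b_f.
M_n = T(d − a/2) = 537600 × (690 − 8.17) = 366.55 × 10⁶ N·mm.
M_n = 366.55 kN·m.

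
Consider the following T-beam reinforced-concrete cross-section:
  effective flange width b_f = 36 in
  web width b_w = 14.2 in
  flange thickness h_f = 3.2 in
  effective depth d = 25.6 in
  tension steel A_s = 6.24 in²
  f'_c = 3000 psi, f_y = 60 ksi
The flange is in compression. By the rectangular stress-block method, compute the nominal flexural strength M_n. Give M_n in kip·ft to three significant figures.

Tension: T = A_s f_y = 6.24 × 60 = 374.4 kips.
Try a within the flange: a = T/(0.85 f'_c b_f) = 374.4/(0.85 × 3 × 36) = 4.078 in.
a = 4.078 > h_f = 3.2 in: the block extends into the web. Split into flange-overhang and web parts.
C_f = 0.85 f'_c (b_f − b_w) h_f = 0.85 × 3 × (36 − 14.2) × 3.2 = 177.9 kips.
Remaining web compression depth: a_w = (T − C_f)/(0.85 f'_c b_w) = (374.4 − 177.9)/(0.85 × 3 × 14.2) = 5.427 in.
M_n = C_f(d − h_f/2) + (T − C_f)(d − a_w/2) = 177.9 × (25.6 − 1.6) + 196.5 × (25.6 − 2.7135) = 4269.6 + 4497.2 = 8766.8 kip·in.
M_n = 8766.8/12 = 730.57 kip·ft.

M_n ≈ 731 kip·ft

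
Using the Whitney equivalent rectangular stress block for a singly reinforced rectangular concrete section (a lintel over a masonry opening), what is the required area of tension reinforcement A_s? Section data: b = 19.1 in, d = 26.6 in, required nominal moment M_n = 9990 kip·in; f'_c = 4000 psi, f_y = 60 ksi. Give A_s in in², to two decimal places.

A_s ≈ 7.15 in²

From M_n = 0.85 f'_c a b (d − a/2):
a = d − √(d² − 2M_n/(0.85 f'_c b)) = 26.6 − √(26.6² − 2 × 9990/(0.85 × 4 × 19.1)) = 6.603 in.
A_s = 0.85 f'_c a b / f_y = 0.85 × 4 × 6.603 × 19.1 / 60 = 7.147 in².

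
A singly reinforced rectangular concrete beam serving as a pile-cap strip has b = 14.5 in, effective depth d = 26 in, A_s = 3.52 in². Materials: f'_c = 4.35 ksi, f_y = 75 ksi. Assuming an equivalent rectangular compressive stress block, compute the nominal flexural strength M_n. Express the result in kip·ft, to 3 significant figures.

M_n ≈ 518 kip·ft

T = A_s f_y = 3.52 × 75 = 264 kips.
a = T/(0.85 f'_c b) = 264/(0.85 × 4.35 × 14.5) = 4.924 in.
M_n = T(d − a/2) = 264 × (26 − 2.462) = 6214.0 kip·in = 6214.0/12 = 517.83 kip·ft.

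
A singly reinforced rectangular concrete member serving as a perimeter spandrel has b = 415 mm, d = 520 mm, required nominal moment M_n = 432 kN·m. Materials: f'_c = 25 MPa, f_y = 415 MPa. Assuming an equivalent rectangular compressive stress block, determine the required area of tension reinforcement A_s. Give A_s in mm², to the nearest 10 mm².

With M_n = 0.85 f'_c a b (d − a/2), solve the quadratic for a:
a = d − √(d² − 2M_n/(0.85 f'_c b)) = 520 − √(520² − 2 × 432×10⁶/(0.85 × 25 × 415)) = 104.76 mm.
A_s = 0.85 f'_c a b / f_y = 0.85 × 25 × 104.76 × 415 / 415 = 2226.2 mm².

A_s ≈ 2230 mm²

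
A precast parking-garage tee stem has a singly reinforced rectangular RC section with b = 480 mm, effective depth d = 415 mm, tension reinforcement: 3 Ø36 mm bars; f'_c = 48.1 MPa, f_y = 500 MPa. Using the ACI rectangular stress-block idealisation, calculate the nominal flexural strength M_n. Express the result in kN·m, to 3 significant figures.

M_n ≈ 574 kN·m

A_s = 3 × 1018 = 3054 mm².
T = A_s f_y = 3054 × 500 = 1527000 N = 1527 kN.
From C = T: a = T/(0.85 f'_c b) = 1527000/(0.85 × 48.1 × 480) = 77.81 mm.
M_n = T(d − a/2) = 1527 kN × (415 − 38.905) mm = 574.30 kN·m.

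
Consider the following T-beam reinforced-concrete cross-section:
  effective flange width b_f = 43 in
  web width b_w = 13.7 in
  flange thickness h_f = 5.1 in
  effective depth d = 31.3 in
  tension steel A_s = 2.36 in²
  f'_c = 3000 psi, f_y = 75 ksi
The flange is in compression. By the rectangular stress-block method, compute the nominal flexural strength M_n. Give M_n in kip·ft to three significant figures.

Tension: T = A_s f_y = 2.36 × 75 = 177 kips.
Try a within the flange: a = T/(0.85 f'_c b_f) = 177/(0.85 × 3 × 43) = 1.614 in.
Since a = 1.614 ≤ h_f = 5.1 in, the stress block lies entirely in the flange; analyse as a rectangular beam of width b_f.
M_n = T(d − a/2) = 177 × (31.3 − 0.807) = 5397.3 kip·in.
M_n = 5397.3/12 = 449.78 kip·ft.

M_n ≈ 450 kip·ft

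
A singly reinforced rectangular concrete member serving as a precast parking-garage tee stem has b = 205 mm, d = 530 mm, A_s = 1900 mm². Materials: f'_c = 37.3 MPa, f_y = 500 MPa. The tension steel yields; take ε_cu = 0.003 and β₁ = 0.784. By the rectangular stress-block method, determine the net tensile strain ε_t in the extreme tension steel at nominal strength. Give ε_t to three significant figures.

a = A_s f_y/(0.85 f'_c b) = 146.16 mm.
β₁ = 0.784, so c = a/β₁ = 146.16/0.784 = 186.43 mm.
From the linear strain diagram with ε_cu = 0.003: ε_t = 0.003 (d − c)/c = 0.003 × (530 − 186.43)/186.43 = 0.00553.
Since ε_t ≥ 0.005, the section is tension-controlled.

ε_t ≈ 0.00553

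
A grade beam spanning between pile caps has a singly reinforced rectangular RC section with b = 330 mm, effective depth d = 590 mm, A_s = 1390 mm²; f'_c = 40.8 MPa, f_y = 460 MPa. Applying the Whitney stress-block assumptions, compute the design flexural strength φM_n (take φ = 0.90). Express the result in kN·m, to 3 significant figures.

T = A_s f_y = 1390 × 460 = 639400 N = 639.4 kN.
From C = T: a = T/(0.85 f'_c b) = 639400/(0.85 × 40.8 × 330) = 55.87 mm.
M_n = T(d − a/2) = 639.4 kN × (590 − 27.935) mm = 359.38 kN·m.
φM_n = 0.90 × 359.38 = 323.44 kN·m.

φM_n ≈ 323 kN·m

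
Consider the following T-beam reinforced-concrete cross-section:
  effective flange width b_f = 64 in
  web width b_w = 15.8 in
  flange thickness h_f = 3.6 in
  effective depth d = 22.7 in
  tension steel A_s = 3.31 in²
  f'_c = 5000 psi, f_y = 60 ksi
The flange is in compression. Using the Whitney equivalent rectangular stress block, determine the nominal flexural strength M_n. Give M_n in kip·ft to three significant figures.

M_n ≈ 370 kip·ft

Tension: T = A_s f_y = 3.31 × 60 = 198.6 kips.
Try a within the flange: a = T/(0.85 f'_c b_f) = 198.6/(0.85 × 5 × 64) = 0.730 in.
Since a = 0.730 ≤ h_f = 3.6 in, the stress block lies entirely in the flange; analyse as a rectangular beam of width b_f.
M_n = T(d − a/2) = 198.6 × (22.7 − 0.365) = 4435.7 kip·in.
M_n = 4435.7/12 = 369.64 kip·ft.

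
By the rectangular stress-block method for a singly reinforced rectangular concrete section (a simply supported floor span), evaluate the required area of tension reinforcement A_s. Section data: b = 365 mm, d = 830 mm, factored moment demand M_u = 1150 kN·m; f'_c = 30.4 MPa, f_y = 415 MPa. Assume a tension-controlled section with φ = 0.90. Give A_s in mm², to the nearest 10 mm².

A_s ≈ 4170 mm²

M_n = M_u/φ = 1150/0.90 = 1277.78 kN·m.
With M_n = 0.85 f'_c a b (d − a/2), solve the quadratic for a:
a = d − √(d² − 2M_n/(0.85 f'_c b)) = 830 − √(830² − 2 × 1277.78×10⁶/(0.85 × 30.4 × 365)) = 183.52 mm.
A_s = 0.85 f'_c a b / f_y = 0.85 × 30.4 × 183.52 × 365 / 415 = 4170.8 mm².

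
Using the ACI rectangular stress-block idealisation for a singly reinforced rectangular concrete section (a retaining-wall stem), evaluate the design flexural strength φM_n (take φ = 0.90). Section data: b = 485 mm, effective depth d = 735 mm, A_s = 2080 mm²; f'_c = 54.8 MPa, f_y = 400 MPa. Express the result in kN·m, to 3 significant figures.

φM_n ≈ 537 kN·m

T = A_s f_y = 2080 × 400 = 832000 N = 832 kN.
From C = T: a = T/(0.85 f'_c b) = 832000/(0.85 × 54.8 × 485) = 36.83 mm.
M_n = T(d − a/2) = 832 kN × (735 − 18.415) mm = 596.20 kN·m.
φM_n = 0.90 × 596.20 = 536.58 kN·m.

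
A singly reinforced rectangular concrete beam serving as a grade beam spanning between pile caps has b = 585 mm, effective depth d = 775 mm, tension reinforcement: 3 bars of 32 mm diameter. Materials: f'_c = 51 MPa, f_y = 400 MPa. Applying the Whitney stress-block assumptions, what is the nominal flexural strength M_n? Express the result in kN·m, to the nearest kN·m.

A_s = 3 × 804 = 2412 mm².
T = A_s f_y = 2412 × 400 = 964800 N = 964.8 kN.
From C = T: a = T/(0.85 f'_c b) = 964800/(0.85 × 51 × 585) = 38.04 mm.
M_n = T(d − a/2) = 964.8 kN × (775 − 19.02) mm = 729.37 kN·m.

M_n ≈ 729 kN·m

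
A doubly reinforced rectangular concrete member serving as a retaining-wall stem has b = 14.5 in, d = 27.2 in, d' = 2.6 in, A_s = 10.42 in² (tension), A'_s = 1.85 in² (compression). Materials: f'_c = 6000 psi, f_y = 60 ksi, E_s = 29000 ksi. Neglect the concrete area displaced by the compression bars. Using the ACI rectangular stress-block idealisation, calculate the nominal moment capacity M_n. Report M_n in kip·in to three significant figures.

Assume both steels yield.
a = (A_s − A'_s) f_y/(0.85 f'_c b) = (10.42 − 1.85) × 60/(0.85 × 6 × 14.5) = 6.953 in.
c = a/β₁ = 6.953/0.75 = 9.271 in; ε'_s = 0.003(c − d')/c = 0.0022 ≥ ε_y = 0.0021, so the compression steel yields.
M_n = (A_s − A'_s) f_y (d − a/2) + A'_s f_y (d − d') = 514.2 × (27.2 − 3.4765) + 111 × (27.2 − 2.6) = 12198.6 + 2730.6 = 14929.2 kip·in.

M_n ≈ 14900 kip·in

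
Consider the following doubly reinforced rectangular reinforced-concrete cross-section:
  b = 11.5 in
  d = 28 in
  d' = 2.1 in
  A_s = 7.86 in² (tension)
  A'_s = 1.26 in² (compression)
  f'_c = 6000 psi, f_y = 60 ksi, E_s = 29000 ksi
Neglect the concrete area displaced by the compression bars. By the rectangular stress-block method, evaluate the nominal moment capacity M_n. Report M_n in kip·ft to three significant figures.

Assume both steels yield.
a = (A_s − A'_s) f_y/(0.85 f'_c b) = (7.86 − 1.26) × 60/(0.85 × 6 × 11.5) = 6.752 in.
c = a/β₁ = 6.752/0.75 = 9.003 in; ε'_s = 0.003(c − d')/c = 0.0023 ≥ ε_y = 0.0021, so the compression steel yields.
M_n = (A_s − A'_s) f_y (d − a/2) + A'_s f_y (d − d') = 396 × (28 − 3.376) + 75.6 × (28 − 2.1) = 9751.1 + 1958.0 = 11709.1 kip·in = 11709.1/12 = 975.76 kip·ft.

M_n ≈ 976 kip·ft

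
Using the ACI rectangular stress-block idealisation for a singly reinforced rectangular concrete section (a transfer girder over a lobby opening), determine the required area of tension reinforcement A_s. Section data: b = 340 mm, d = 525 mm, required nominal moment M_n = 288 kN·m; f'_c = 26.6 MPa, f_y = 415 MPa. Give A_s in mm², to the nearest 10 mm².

With M_n = 0.85 f'_c a b (d − a/2), solve the quadratic for a:
a = d − √(d² − 2M_n/(0.85 f'_c b)) = 525 − √(525² − 2 × 288×10⁶/(0.85 × 26.6 × 340)) = 77.01 mm.
A_s = 0.85 f'_c a b / f_y = 0.85 × 26.6 × 77.01 × 340 / 415 = 1426.5 mm².

A_s ≈ 1430 mm²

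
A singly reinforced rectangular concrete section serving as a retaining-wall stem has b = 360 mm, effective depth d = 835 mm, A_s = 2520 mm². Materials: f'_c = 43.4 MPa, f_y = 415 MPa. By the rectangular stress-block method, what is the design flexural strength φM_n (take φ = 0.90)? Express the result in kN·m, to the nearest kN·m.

T = A_s f_y = 2520 × 415 = 1045800 N = 1045.8 kN.
From C = T: a = T/(0.85 f'_c b) = 1045800/(0.85 × 43.4 × 360) = 78.75 mm.
M_n = T(d − a/2) = 1045.8 kN × (835 − 39.375) mm = 832.06 kN·m.
φM_n = 0.90 × 832.06 = 748.85 kN·m.

φM_n ≈ 749 kN·m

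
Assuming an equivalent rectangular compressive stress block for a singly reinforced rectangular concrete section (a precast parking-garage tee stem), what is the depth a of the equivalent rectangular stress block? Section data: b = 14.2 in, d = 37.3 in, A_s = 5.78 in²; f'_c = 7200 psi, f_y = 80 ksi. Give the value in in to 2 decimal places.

T = A_s f_y = 5.78 × 80 = 462.4 kips.
a = T/(0.85 f'_c b) = 462.4/(0.85 × 7.2 × 14.2) = 5.32 in.

a ≈ 5.32 in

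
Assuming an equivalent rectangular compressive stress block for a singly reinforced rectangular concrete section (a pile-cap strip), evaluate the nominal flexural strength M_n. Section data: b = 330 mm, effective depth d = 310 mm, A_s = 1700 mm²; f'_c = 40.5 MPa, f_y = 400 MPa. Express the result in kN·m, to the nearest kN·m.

T = A_s f_y = 1700 × 400 = 680000 N = 680 kN.
From C = T: a = T/(0.85 f'_c b) = 680000/(0.85 × 40.5 × 330) = 59.86 mm.
M_n = T(d − a/2) = 680 kN × (310 − 29.93) mm = 190.45 kN·m.

M_n ≈ 190 kN·m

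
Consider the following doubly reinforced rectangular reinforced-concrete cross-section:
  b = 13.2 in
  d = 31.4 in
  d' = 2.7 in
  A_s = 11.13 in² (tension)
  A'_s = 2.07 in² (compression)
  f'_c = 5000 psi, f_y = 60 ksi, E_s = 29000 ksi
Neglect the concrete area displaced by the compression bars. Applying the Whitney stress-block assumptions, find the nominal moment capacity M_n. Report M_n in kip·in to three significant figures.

M_n ≈ 18000 kip·in

Assume both steels yield.
a = (A_s − A'_s) f_y/(0.85 f'_c b) = (11.13 − 2.07) × 60/(0.85 × 5 × 13.2) = 9.690 in.
c = a/β₁ = 9.690/0.8 = 12.113 in; ε'_s = 0.003(c − d')/c = 0.0023 ≥ ε_y = 0.0021, so the compression steel yields.
M_n = (A_s − A'_s) f_y (d − a/2) + A'_s f_y (d − d') = 543.6 × (31.4 − 4.845) + 124.2 × (31.4 − 2.7) = 14435.3 + 3564.5 = 17999.8 kip·in.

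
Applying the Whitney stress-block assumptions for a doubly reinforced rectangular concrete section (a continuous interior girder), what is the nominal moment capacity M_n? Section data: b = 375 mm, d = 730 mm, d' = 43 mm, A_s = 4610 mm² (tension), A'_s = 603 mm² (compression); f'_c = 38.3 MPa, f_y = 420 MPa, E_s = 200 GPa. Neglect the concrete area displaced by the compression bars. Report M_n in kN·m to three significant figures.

Assume both tension and compression steel yield.
Net tension couple steel: A_s − A'_s = 4007 mm².
a = (A_s − A'_s) f_y / (0.85 f'_c b) = 1682940/(0.85 × 38.3 × 375) = 137.85 mm.
c = a/β₁ = 137.85/0.776 = 177.64 mm; ε'_s = 0.003(c − d')/c = 0.0023 ≥ f_y/E_s = 0.0021, so compression steel does yield.
M_n = (A_s − A'_s) f_y (d − a/2) + A'_s f_y (d − d') = [1682940 × (730 − 68.925) + 253260 × (730 − 43)] × 10⁻⁶ = 1112.55 + 173.99 = 1286.54 kN·m.

M_n ≈ 1290 kN·m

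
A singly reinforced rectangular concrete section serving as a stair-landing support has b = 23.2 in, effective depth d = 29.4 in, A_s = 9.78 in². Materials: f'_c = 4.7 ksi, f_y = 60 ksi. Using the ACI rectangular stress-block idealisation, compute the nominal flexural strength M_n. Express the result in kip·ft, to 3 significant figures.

M_n ≈ 1280 kip·ft

T = A_s f_y = 9.78 × 60 = 586.8 kips.
a = T/(0.85 f'_c b) = 586.8/(0.85 × 4.7 × 23.2) = 6.331 in.
M_n = T(d − a/2) = 586.8 × (29.4 − 3.1655) = 15394.4 kip·in = 15394.4/12 = 1282.87 kip·ft.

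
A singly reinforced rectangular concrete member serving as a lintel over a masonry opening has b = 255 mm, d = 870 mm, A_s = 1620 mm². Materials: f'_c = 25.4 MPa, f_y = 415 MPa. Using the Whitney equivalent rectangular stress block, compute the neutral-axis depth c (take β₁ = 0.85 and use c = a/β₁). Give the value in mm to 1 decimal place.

c ≈ 143.7 mm

T = A_s f_y = 1620 × 415 = 672300 N = 672.3 kN.
Setting C = 0.85 f'_c a b equal to T: a = 672300/(0.85 × 25.4 × 255) = 122.115 mm.
With β₁ = 0.85, c = a/β₁ = 122.115/0.85 = 143.7 mm.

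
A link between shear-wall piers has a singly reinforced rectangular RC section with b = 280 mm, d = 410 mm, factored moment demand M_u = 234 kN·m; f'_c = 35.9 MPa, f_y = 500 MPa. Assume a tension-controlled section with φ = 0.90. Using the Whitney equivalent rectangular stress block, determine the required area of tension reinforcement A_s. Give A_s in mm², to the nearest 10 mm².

M_n = M_u/φ = 234/0.90 = 260 kN·m.
With M_n = 0.85 f'_c a b (d − a/2), solve the quadratic for a:
a = d − √(d² − 2M_n/(0.85 f'_c b)) = 410 − √(410² − 2 × 260×10⁶/(0.85 × 35.9 × 280)) = 82.52 mm.
A_s = 0.85 f'_c a b / f_y = 0.85 × 35.9 × 82.52 × 280 / 500 = 1410.1 mm².

A_s ≈ 1410 mm²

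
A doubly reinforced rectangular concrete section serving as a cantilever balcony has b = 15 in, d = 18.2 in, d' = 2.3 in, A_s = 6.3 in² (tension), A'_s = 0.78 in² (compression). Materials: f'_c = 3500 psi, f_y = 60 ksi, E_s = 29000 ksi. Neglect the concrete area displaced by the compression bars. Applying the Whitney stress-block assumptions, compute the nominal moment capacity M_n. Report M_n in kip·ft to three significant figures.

Assume both steels yield.
a = (A_s − A'_s) f_y/(0.85 f'_c b) = (6.3 − 0.78) × 60/(0.85 × 3.5 × 15) = 7.422 in.
c = a/β₁ = 7.422/0.85 = 8.732 in; ε'_s = 0.003(c − d')/c = 0.0022 ≥ ε_y = 0.0021, so the compression steel yields.
M_n = (A_s − A'_s) f_y (d − a/2) + A'_s f_y (d − d') = 331.2 × (18.2 − 3.711) + 46.8 × (18.2 − 2.3) = 4798.8 + 744.1 = 5542.9 kip·in = 5542.9/12 = 461.91 kip·ft.

M_n ≈ 462 kip·ft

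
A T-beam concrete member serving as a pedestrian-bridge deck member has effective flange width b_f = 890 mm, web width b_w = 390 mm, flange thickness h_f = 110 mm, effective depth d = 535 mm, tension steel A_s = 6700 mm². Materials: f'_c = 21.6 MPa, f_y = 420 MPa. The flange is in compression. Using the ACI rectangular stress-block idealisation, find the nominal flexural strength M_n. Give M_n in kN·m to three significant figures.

Tension: T = A_s f_y = 6700 × 420 = 2814000 N.
Try a within the flange: a = T/(0.85 f'_c b_f) = 2814000/(0.85 × 21.6 × 890) = 172.21 mm.
a = 172.21 > h_f = 110 mm: the block extends into the web. Split into flange-overhang and web parts.
C_f = 0.85 f'_c (b_f − b_w) h_f = 0.85 × 21.6 × (890 − 390) × 110 = 1009800 N.
Remaining web compression depth: a_w = (T − C_f)/(0.85 f'_c b_w) = (2814000 − 1009800)/(0.85 × 21.6 × 390) = 251.97 mm.
M_n = C_f(d − h_f/2) + (T − C_f)(d − a_w/2) = 1009800 × (535 − 55) + 1804200 × (535 − 125.985) = 484.70 + 737.94 = 1222.64 × 10⁶ N·mm.
M_n = 1222.64 kN·m.

M_n ≈ 1220 kN·m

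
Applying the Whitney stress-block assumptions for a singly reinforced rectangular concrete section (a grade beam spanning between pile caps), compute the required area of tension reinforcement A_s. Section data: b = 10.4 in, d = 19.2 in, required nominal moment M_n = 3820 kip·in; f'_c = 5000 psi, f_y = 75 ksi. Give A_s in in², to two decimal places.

From M_n = 0.85 f'_c a b (d − a/2):
a = d − √(d² − 2M_n/(0.85 f'_c b)) = 19.2 − √(19.2² − 2 × 3820/(0.85 × 5 × 10.4)) = 5.208 in.
A_s = 0.85 f'_c a b / f_y = 0.85 × 5 × 5.208 × 10.4 / 75 = 3.069 in².

A_s ≈ 3.07 in²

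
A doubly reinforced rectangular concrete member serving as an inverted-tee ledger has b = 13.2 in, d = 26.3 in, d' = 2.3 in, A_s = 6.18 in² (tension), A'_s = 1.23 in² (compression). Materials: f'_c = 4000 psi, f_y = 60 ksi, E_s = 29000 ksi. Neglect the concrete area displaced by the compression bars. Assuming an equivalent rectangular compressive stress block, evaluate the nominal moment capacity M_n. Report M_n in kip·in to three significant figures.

Assume both steels yield.
a = (A_s − A'_s) f_y/(0.85 f'_c b) = (6.18 − 1.23) × 60/(0.85 × 4 × 13.2) = 6.618 in.
c = a/β₁ = 6.618/0.85 = 7.786 in; ε'_s = 0.003(c − d')/c = 0.0021 ≥ ε_y = 0.0021, so the compression steel yields.
M_n = (A_s − A'_s) f_y (d − a/2) + A'_s f_y (d − d') = 297 × (26.3 − 3.309) + 73.8 × (26.3 − 2.3) = 6828.3 + 1771.2 = 8599.5 kip·in.

M_n ≈ 8600 kip·in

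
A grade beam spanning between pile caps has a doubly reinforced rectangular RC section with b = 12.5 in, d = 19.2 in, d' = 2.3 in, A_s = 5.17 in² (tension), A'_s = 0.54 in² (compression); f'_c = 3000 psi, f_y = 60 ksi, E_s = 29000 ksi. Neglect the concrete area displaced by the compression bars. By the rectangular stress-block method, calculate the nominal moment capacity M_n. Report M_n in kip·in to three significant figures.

Assume both steels yield.
a = (A_s − A'_s) f_y/(0.85 f'_c b) = (5.17 − 0.54) × 60/(0.85 × 3 × 12.5) = 8.715 in.
c = a/β₁ = 8.715/0.85 = 10.253 in; ε'_s = 0.003(c − d')/c = 0.0023 ≥ ε_y = 0.0021, so the compression steel yields.
M_n = (A_s − A'_s) f_y (d − a/2) + A'_s f_y (d − d') = 277.8 × (19.2 − 4.3575) + 32.4 × (19.2 − 2.3) = 4123.2 + 547.6 = 4670.8 kip·in.

M_n ≈ 4670 kip·in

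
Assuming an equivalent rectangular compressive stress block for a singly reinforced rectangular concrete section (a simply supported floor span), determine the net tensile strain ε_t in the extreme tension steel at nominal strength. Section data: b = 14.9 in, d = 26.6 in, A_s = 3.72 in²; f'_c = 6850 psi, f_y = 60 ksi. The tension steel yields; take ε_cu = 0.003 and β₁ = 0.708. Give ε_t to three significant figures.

ε_t ≈ 0.0190

a = A_s f_y/(0.85 f'_c b) = 2.573 in.
β₁ = 0.708, so c = a/β₁ = 2.573/0.708 = 3.634 in.
From the linear strain diagram with ε_cu = 0.003: ε_t = 0.003 (d − c)/c = 0.003 × (26.6 − 3.634)/3.634 = 0.0190.
Since ε_t ≥ 0.005, the section is tension-controlled.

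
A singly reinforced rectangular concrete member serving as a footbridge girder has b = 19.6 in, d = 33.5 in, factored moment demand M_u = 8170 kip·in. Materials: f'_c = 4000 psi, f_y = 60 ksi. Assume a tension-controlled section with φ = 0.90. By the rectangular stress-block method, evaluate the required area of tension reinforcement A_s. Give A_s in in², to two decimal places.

M_n = M_u/φ = 8170/0.90 = 9077.78 kip·in.
From M_n = 0.85 f'_c a b (d − a/2):
a = d − √(d² − 2M_n/(0.85 f'_c b)) = 33.5 − √(33.5² − 2 × 9077.78/(0.85 × 4 × 19.6)) = 4.349 in.
A_s = 0.85 f'_c a b / f_y = 0.85 × 4 × 4.349 × 19.6 / 60 = 4.830 in².

A_s ≈ 4.83 in²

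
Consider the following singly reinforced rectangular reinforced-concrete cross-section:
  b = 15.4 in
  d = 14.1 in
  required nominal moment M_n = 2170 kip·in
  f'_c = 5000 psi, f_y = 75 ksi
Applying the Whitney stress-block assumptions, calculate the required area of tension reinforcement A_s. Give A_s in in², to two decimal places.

From M_n = 0.85 f'_c a b (d − a/2):
a = d − √(d² − 2M_n/(0.85 f'_c b)) = 14.1 − √(14.1² − 2 × 2170/(0.85 × 5 × 15.4)) = 2.589 in.
A_s = 0.85 f'_c a b / f_y = 0.85 × 5 × 2.589 × 15.4 / 75 = 2.259 in².

A_s ≈ 2.26 in²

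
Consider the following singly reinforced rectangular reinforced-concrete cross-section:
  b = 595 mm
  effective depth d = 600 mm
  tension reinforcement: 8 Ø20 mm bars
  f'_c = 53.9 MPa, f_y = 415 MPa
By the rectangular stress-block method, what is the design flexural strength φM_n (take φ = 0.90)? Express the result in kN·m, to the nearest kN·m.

φM_n ≈ 545 kN·m

A_s = 8 × 314 = 2512 mm².
T = A_s f_y = 2512 × 415 = 1042480 N = 1042.48 kN.
From C = T: a = T/(0.85 f'_c b) = 1042480/(0.85 × 53.9 × 595) = 38.24 mm.
M_n = T(d − a/2) = 1042.48 kN × (600 − 19.12) mm = 605.56 kN·m.
φM_n = 0.90 × 605.56 = 545.00 kN·m.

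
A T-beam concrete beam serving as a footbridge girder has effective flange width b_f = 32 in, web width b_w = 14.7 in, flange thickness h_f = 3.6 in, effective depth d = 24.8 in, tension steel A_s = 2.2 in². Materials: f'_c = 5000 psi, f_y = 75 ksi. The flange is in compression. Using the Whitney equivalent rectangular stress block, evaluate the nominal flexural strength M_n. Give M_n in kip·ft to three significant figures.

Tension: T = A_s f_y = 2.2 × 75 = 165 kips.
Try a within the flange: a = T/(0.85 f'_c b_f) = 165/(0.85 × 5 × 32) = 1.213 in.
Since a = 1.213 ≤ h_f = 3.6 in, the stress block lies entirely in the flange; analyse as a rectangular beam of width b_f.
M_n = T(d − a/2) = 165 × (24.8 − 0.6065) = 3991.9 kip·in.
M_n = 3991.9/12 = 332.66 kip·ft.

M_n ≈ 333 kip·ft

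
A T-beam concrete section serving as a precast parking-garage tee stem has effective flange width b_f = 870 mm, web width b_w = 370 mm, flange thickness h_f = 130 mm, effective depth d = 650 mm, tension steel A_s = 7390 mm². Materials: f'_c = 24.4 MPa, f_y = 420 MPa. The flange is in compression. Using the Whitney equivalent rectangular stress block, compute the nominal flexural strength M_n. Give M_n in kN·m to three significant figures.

M_n ≈ 1730 kN·m

Tension: T = A_s f_y = 7390 × 420 = 3103800 N.
Try a within the flange: a = T/(0.85 f'_c b_f) = 3103800/(0.85 × 24.4 × 870) = 172.01 mm.
a = 172.01 > h_f = 130 mm: the block extends into the web. Split into flange-overhang and web parts.
C_f = 0.85 f'_c (b_f − b_w) h_f = 0.85 × 24.4 × (870 − 370) × 130 = 1348100 N.
Remaining web compression depth: a_w = (T − C_f)/(0.85 f'_c b_w) = (3103800 − 1348100)/(0.85 × 24.4 × 370) = 228.79 mm.
M_n = C_f(d − h_f/2) + (T − C_f)(d − a_w/2) = 1348100 × (650 − 65) + 1755700 × (650 − 114.395) = 788.64 + 940.36 = 1729.00 × 10⁶ N·mm.
M_n = 1729.00 kN·m.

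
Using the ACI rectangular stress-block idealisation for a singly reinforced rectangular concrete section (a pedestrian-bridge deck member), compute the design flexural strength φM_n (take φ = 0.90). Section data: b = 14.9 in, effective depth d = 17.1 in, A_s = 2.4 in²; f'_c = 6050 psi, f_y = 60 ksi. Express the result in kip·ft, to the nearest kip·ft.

φM_n ≈ 175 kip·ft

T = A_s f_y = 2.4 × 60 = 144 kips.
a = T/(0.85 f'_c b) = 144/(0.85 × 6.05 × 14.9) = 1.879 in.
M_n = T(d − a/2) = 144 × (17.1 − 0.9395) = 2327.1 kip·in = 2327.1/12 = 193.93 kip·ft.
φM_n = 0.90 × 193.93 = 174.54 kip·ft.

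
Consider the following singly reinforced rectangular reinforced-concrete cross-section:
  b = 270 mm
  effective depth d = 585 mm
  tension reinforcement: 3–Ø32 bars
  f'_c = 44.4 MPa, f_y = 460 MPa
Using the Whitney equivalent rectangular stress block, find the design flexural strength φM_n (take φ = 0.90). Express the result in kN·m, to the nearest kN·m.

A_s = 3 × 804 = 2412 mm².
T = A_s f_y = 2412 × 460 = 1109520 N = 1109.52 kN.
From C = T: a = T/(0.85 f'_c b) = 1109520/(0.85 × 44.4 × 270) = 108.89 mm.
M_n = T(d − a/2) = 1109.52 kN × (585 − 54.445) mm = 588.66 kN·m.
φM_n = 0.90 × 588.66 = 529.79 kN·m.

φM_n ≈ 530 kN·m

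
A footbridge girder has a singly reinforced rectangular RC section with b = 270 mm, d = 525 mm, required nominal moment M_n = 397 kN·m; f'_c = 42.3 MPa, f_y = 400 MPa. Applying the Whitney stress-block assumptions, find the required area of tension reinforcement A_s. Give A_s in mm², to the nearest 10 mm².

With M_n = 0.85 f'_c a b (d − a/2), solve the quadratic for a:
a = d − √(d² − 2M_n/(0.85 f'_c b)) = 525 − √(525² − 2 × 397×10⁶/(0.85 × 42.3 × 270)) = 84.73 mm.
A_s = 0.85 f'_c a b / f_y = 0.85 × 42.3 × 84.73 × 270 / 400 = 2056.4 mm².

A_s ≈ 2060 mm²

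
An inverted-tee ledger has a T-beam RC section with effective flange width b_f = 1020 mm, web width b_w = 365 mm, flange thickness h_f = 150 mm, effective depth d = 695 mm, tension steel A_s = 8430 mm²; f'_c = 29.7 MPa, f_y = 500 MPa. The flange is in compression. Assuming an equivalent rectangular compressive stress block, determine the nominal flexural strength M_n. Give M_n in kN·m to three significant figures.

Tension: T = A_s f_y = 8430 × 500 = 4215000 N.
Try a within the flange: a = T/(0.85 f'_c b_f) = 4215000/(0.85 × 29.7 × 1020) = 163.69 mm.
a = 163.69 > h_f = 150 mm: the block extends into the web. Split into flange-overhang and web parts.
C_f = 0.85 f'_c (b_f − b_w) h_f = 0.85 × 29.7 × (1020 − 365) × 150 = 2480321 N.
Remaining web compression depth: a_w = (T − C_f)/(0.85 f'_c b_w) = (4215000 − 2480321)/(0.85 × 29.7 × 365) = 188.26 mm.
M_n = C_f(d − h_f/2) + (T − C_f)(d − a_w/2) = 2480321 × (695 − 75) + 1734679 × (695 − 94.13) = 1537.80 + 1042.32 = 2580.12 × 10⁶ N·mm.
M_n = 2580.12 kN·m.

M_n ≈ 2580 kN·m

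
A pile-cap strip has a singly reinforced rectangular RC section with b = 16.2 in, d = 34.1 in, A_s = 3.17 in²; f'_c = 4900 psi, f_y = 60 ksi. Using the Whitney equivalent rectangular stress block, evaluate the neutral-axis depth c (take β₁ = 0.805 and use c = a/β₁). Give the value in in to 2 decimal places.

c ≈ 3.50 in

T = A_s f_y = 3.17 × 60 = 190.2 kips.
a = T/(0.85 f'_c b) = 190.2/(0.85 × 4.9 × 16.2) = 2.8189 in.
With β₁ = 0.805, c = a/β₁ = 2.8189/0.805 = 3.50 in.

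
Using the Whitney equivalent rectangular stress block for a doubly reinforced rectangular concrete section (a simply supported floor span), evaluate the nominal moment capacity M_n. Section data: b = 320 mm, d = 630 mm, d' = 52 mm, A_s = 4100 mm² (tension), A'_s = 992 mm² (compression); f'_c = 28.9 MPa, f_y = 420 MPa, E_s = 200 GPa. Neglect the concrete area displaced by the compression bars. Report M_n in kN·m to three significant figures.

Assume both tension and compression steel yield.
Net tension couple steel: A_s − A'_s = 3108 mm².
a = (A_s − A'_s) f_y / (0.85 f'_c b) = 1305360/(0.85 × 28.9 × 320) = 166.06 mm.
c = a/β₁ = 166.06/0.844 = 196.75 mm; ε'_s = 0.003(c − d')/c = 0.0022 ≥ f_y/E_s = 0.0021, so compression steel does yield.
M_n = (A_s − A'_s) f_y (d − a/2) + A'_s f_y (d − d') = [1305360 × (630 − 83.03) + 416640 × (630 − 52)] × 10⁻⁶ = 713.99 + 240.82 = 954.81 kN·m.

M_n ≈ 955 kN·m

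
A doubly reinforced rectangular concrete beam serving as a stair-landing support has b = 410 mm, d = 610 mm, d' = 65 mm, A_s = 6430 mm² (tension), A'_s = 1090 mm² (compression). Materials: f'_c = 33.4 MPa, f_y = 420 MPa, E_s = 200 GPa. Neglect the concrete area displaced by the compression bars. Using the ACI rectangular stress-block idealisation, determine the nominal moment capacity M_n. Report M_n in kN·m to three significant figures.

M_n ≈ 1400 kN·m

Assume both tension and compression steel yield.
Net tension couple steel: A_s − A'_s = 5340 mm².
a = (A_s − A'_s) f_y / (0.85 f'_c b) = 2242800/(0.85 × 33.4 × 410) = 192.68 mm.
c = a/β₁ = 192.68/0.811 = 237.58 mm; ε'_s = 0.003(c − d')/c = 0.0022 ≥ f_y/E_s = 0.0021, so compression steel does yield.
M_n = (A_s − A'_s) f_y (d − a/2) + A'_s f_y (d − d') = [2242800 × (610 − 96.34) + 457800 × (610 − 65)] × 10⁻⁶ = 1152.04 + 249.50 = 1401.54 kN·m.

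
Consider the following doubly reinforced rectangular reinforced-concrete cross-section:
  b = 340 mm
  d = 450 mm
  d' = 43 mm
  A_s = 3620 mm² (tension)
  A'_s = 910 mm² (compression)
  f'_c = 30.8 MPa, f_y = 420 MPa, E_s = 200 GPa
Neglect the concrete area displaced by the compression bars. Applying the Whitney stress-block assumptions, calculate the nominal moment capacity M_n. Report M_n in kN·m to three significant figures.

M_n ≈ 595 kN·m

Assume both tension and compression steel yield.
Net tension couple steel: A_s − A'_s = 2710 mm².
a = (A_s − A'_s) f_y / (0.85 f'_c b) = 1138200/(0.85 × 30.8 × 340) = 127.87 mm.
c = a/β₁ = 127.87/0.83 = 154.06 mm; ε'_s = 0.003(c − d')/c = 0.0022 ≥ f_y/E_s = 0.0021, so compression steel does yield.
M_n = (A_s − A'_s) f_y (d − a/2) + A'_s f_y (d − d') = [1138200 × (450 − 63.935) + 382200 × (450 − 43)] × 10⁻⁶ = 439.42 + 155.56 = 594.98 kN·m.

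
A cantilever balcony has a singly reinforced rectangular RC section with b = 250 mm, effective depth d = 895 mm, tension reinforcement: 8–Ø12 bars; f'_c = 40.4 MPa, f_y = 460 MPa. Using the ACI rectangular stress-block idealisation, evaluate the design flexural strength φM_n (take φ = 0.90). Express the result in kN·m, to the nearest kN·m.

A_s = 8 × 113 = 904 mm².
T = A_s f_y = 904 × 460 = 415840 N = 415.84 kN.
From C = T: a = T/(0.85 f'_c b) = 415840/(0.85 × 40.4 × 250) = 48.44 mm.
M_n = T(d − a/2) = 415.84 kN × (895 − 24.22) mm = 362.11 kN·m.
φM_n = 0.90 × 362.11 = 325.90 kN·m.

φM_n ≈ 326 kN·m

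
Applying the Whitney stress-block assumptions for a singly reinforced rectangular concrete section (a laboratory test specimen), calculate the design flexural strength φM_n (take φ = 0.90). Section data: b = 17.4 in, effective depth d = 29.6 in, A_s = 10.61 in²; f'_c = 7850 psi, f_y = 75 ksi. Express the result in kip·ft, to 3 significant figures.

T = A_s f_y = 10.61 × 75 = 795.75 kips.
a = T/(0.85 f'_c b) = 795.75/(0.85 × 7.85 × 17.4) = 6.854 in.
M_n = T(d − a/2) = 795.75 × (29.6 − 3.427) = 20827.2 kip·in = 20827.2/12 = 1735.60 kip·ft.
φM_n = 0.90 × 1735.60 = 1562.04 kip·ft.

φM_n ≈ 1560 kip·ft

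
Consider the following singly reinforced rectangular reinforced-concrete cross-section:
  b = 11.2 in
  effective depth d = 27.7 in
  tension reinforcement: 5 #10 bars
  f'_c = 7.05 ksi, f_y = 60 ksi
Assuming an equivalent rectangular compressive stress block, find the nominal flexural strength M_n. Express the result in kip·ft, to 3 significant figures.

A_s = 5 × 1.27 = 6.35 in².
T = A_s f_y = 6.35 × 60 = 381 kips.
a = T/(0.85 f'_c b) = 381/(0.85 × 7.05 × 11.2) = 5.677 in.
M_n = T(d − a/2) = 381 × (27.7 − 2.8385) = 9472.2 kip·in = 9472.2/12 = 789.35 kip·ft.

M_n ≈ 789 kip·ft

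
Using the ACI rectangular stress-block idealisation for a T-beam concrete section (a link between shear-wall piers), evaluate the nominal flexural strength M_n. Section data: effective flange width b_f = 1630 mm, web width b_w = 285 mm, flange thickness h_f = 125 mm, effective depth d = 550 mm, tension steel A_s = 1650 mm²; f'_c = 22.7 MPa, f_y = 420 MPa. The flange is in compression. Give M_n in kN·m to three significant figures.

Tension: T = A_s f_y = 1650 × 420 = 693000 N.
Try a within the flange: a = T/(0.85 f'_c b_f) = 693000/(0.85 × 22.7 × 1630) = 22.03 mm.
Since a = 22.03 ≤ h_f = 125 mm, the stress block lies entirely in the flange; analyse as a rectangular beam of width b_f.
M_n = T(d − a/2) = 693000 × (550 − 11.015) = 373.52 × 10⁶ N·mm.
M_n = 373.52 kN·m.

M_n ≈ 374 kN·m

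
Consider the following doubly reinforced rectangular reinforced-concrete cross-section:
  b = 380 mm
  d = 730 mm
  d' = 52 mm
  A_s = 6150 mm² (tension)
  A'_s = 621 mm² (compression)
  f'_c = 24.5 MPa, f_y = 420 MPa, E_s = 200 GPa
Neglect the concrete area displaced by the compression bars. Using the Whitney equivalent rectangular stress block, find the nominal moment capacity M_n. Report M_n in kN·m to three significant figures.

M_n ≈ 1530 kN·m

Assume both tension and compression steel yield.
Net tension couple steel: A_s − A'_s = 5529 mm².
a = (A_s − A'_s) f_y / (0.85 f'_c b) = 2322180/(0.85 × 24.5 × 380) = 293.45 mm.
c = a/β₁ = 293.45/0.85 = 345.24 mm; ε'_s = 0.003(c − d')/c = 0.0025 ≥ f_y/E_s = 0.0021, so compression steel does yield.
M_n = (A_s − A'_s) f_y (d − a/2) + A'_s f_y (d − d') = [2322180 × (730 − 146.725) + 260820 × (730 − 52)] × 10⁻⁶ = 1354.47 + 176.84 = 1531.31 kN·m.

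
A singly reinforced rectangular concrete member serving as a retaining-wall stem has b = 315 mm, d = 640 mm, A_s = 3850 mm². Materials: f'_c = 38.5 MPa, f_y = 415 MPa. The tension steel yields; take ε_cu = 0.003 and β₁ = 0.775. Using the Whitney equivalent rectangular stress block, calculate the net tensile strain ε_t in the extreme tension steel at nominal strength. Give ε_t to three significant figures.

a = A_s f_y/(0.85 f'_c b) = 155.00 mm.
β₁ = 0.775, so c = a/β₁ = 155.00/0.775 = 200.00 mm.
From the linear strain diagram with ε_cu = 0.003: ε_t = 0.003 (d − c)/c = 0.003 × (640 − 200.00)/200.00 = 0.00660.
Since ε_t ≥ 0.005, the section is tension-controlled.

ε_t ≈ 0.00660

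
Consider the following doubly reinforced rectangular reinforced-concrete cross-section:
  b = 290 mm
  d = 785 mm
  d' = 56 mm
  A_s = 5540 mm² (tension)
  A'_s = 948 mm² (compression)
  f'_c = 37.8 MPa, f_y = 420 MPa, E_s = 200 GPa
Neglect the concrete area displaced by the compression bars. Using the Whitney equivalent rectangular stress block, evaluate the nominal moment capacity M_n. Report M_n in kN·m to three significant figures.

Assume both tension and compression steel yield.
Net tension couple steel: A_s − A'_s = 4592 mm².
a = (A_s − A'_s) f_y / (0.85 f'_c b) = 1928640/(0.85 × 37.8 × 290) = 206.99 mm.
c = a/β₁ = 206.99/0.78 = 265.37 mm; ε'_s = 0.003(c − d')/c = 0.0024 ≥ f_y/E_s = 0.0021, so compression steel does yield.
M_n = (A_s − A'_s) f_y (d − a/2) + A'_s f_y (d − d') = [1928640 × (785 − 103.495) + 398160 × (785 − 56)] × 10⁻⁶ = 1314.38 + 290.26 = 1604.64 kN·m.

M_n ≈ 1600 kN·m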